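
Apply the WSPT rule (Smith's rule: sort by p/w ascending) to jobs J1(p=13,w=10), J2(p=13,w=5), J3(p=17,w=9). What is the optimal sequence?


WSPT (Smith's rule): sort by p/w ascending
  J1: p/w = 13/10 = 1.300
  J3: p/w = 17/9 = 1.889
  J2: p/w = 13/5 = 2.600
Order: J1 → J3 → J2


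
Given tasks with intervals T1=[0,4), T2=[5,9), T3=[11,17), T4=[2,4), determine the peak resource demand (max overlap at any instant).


Check each time point for overlaps:
  t=2: 2 tasks active (T1, T4)
Max concurrent = 2


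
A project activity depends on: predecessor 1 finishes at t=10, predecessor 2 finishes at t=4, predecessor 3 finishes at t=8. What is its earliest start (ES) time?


ES = max of all predecessor completion times
Predecessors: [10, 4, 8]
ES = max(10, 4, 8)
= 10


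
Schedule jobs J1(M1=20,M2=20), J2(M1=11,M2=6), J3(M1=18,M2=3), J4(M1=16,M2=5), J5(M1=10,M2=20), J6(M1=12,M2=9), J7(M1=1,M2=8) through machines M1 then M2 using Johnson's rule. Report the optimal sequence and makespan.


Johnson's rule:
Group 1 (M1≤M2, sort by M1): ['J7', 'J5', 'J1']
Group 2 (M1>M2, sort desc M2): ['J6', 'J2', 'J4', 'J3']
Sequence: J7 → J5 → J1 → J6 → J2 → J4 → J3
Makespan calculation:
  J7: M1 done=1, M2 done=9
  J5: M1 done=11, M2 done=31
  J1: M1 done=31, M2 done=51
  J6: M1 done=43, M2 done=60
  J2: M1 done=54, M2 done=66
  J4: M1 done=70, M2 done=75
  J3: M1 done=88, M2 done=91
= Sequence: J7 → J5 → J1 → J6 → J2 → J4 → J3, Makespan: 91


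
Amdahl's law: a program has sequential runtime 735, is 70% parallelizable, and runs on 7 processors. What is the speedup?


Amdahl's law: T_p = T × ((1-p) + p/N)
= 735 × ((1-0.7) + 0.7/7)
= 735 × (0.30 + 0.1000)
= 735 × 0.4000
= 294.00
Speedup = 735/294.00
= 2.50×


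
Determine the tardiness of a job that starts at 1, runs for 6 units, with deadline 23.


Completion = start + processing = 1 + 6 = 7
Tardiness = max(0, C - d) = max(0, 7 - 23)
= max(0, -16)
= 0


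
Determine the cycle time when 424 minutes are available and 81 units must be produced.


Cycle time = available time / demand
= 424 / 81
= 5.23 min/unit


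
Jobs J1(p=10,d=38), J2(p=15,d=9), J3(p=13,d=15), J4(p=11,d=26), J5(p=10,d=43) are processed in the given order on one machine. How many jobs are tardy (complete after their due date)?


Completion vs due date:
  J1: C=10, d=38 → on time
  J2: C=25, d=9 → TARDY
  J3: C=38, d=15 → TARDY
  J4: C=49, d=26 → TARDY
  J5: C=59, d=43 → TARDY
Tardy jobs: J2, J3, J4, J5
Count = 4


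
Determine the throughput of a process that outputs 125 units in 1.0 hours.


Throughput = units / time
= 125 / 1.0
= 125.0 units/hour


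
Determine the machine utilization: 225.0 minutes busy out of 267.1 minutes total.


Utilization = busy / total × 100
= 225.0 / 267.1 × 100
= 84.2%


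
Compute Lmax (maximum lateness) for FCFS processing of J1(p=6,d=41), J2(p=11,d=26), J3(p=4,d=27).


Lateness per job (L = C - d):
  J1: C=6, d=41, L=-35
  J2: C=17, d=26, L=-9
  J3: C=21, d=27, L=-6
Lmax = max(-35, -9, -6)
= -6


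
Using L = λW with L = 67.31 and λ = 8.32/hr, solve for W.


Little's law: L = λW → W = L / λ
= 67.31 / 8.32
= 8.09 hours


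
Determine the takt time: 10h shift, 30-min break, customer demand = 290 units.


Available = 10×60 - 30 = 570 min
Takt time = 570 / 290
= 1.97 min/unit


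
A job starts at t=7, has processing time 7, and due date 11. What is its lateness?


Completion = 7 + 7 = 14
Lateness = C - d = 14 - 11
= 3


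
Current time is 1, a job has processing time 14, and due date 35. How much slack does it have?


Slack = due - current_time - processing
= 35 - 1 - 14
= 20


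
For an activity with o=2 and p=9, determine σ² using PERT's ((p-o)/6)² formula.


σ² = ((p - o) / 6)² = (p - o)² / 36
= (9 - 2)² / 36
= 7² / 36
= 49 / 36
= 1.3611


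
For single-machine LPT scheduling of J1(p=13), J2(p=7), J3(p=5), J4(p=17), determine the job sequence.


LPT: sort by longest processing time first
  J4: p=17
  J1: p=13
  J2: p=7
  J3: p=5
Order: J4 → J1 → J2 → J3


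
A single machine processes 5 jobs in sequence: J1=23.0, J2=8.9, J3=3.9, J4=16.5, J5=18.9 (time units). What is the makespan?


Sequential makespan: sum all processing times
= 23.0 + 8.9 + 3.9 + 16.5 + 18.9
= 71.2 time units


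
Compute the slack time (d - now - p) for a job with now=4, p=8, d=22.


Slack = due - current_time - processing
= 22 - 4 - 8
= 10


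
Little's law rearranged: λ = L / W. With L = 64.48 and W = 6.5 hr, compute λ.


Little's law: L = λW → λ = L / W
= 64.48 / 6.5
= 9.92 per hour


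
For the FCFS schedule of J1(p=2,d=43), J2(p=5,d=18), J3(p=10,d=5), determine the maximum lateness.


Lateness per job (L = C - d):
  J1: C=2, d=43, L=-41
  J2: C=7, d=18, L=-11
  J3: C=17, d=5, L=12
Lmax = max(-41, -11, 12)
= 12


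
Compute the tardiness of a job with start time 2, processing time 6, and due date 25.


Completion = start + processing = 2 + 6 = 8
Tardiness = max(0, C - d) = max(0, 8 - 25)
= max(0, -17)
= 0


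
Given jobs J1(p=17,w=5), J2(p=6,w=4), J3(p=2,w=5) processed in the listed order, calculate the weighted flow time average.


Completion times:
  J1: C=17, w×C=5×17=85
  J2: C=23, w×C=4×23=92
  J3: C=25, w×C=5×25=125
Sum w×C = 302
Sum w = 14
Weighted avg = 302/14
= 21.57


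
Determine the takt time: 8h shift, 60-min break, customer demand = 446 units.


Available = 8×60 - 60 = 420 min
Takt time = 420 / 446
= 0.94 min/unit


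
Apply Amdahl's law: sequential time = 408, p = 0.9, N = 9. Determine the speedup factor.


Amdahl's law: T_p = T × ((1-p) + p/N)
= 408 × ((1-0.9) + 0.9/9)
= 408 × (0.10 + 0.1000)
= 408 × 0.2000
= 81.60
Speedup = 408/81.60
= 5.00×


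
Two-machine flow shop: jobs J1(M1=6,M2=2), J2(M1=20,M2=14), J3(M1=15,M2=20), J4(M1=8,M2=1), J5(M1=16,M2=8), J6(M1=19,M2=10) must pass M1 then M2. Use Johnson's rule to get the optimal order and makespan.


Johnson's rule:
Group 1 (M1≤M2, sort by M1): ['J3']
Group 2 (M1>M2, sort desc M2): ['J2', 'J6', 'J5', 'J1', 'J4']
Sequence: J3 → J2 → J6 → J5 → J1 → J4
Makespan calculation:
  J3: M1 done=15, M2 done=35
  J2: M1 done=35, M2 done=49
  J6: M1 done=54, M2 done=64
  J5: M1 done=70, M2 done=78
  J1: M1 done=76, M2 done=80
  J4: M1 done=84, M2 done=85
= Sequence: J3 → J2 → J6 → J5 → J1 → J4, Makespan: 85


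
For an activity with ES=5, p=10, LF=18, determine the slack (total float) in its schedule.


EF = ES + duration = 5 + 10 = 15
LS = LF - duration = 18 - 10 = 8
Total Float = LF - EF = 18 - 15
(or LS - ES = 8 - 5)
= 3


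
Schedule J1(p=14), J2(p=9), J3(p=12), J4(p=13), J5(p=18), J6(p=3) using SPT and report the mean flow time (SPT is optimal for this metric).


SPT order: J6 → J2 → J3 → J4 → J1 → J5
Completion times:
  J6: C=3
  J2: C=12
  J3: C=24
  J4: C=37
  J1: C=51
  J5: C=69
Sum = 196, n = 6
Mean flow = 196/6
= 32.67


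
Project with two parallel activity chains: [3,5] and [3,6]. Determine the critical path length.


Path A: 3 + 5 = 8
Path B: 3 + 6 = 9
Critical path = longest = max(8, 9)
= 9 (Path B)


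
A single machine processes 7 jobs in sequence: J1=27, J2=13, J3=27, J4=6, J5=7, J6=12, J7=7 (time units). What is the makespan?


Sequential makespan: sum all processing times
= 27 + 13 + 27 + 6 + 7 + 12 + 7
= 99 time units


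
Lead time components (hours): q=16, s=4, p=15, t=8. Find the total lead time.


Lead time = queue + setup + processing + transit
= 16 + 4 + 15 + 8
= 43 hours


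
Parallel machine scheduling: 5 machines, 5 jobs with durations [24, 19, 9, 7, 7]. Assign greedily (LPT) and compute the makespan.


Jobs (LPT sorted): [24, 19, 9, 7, 7]
Machines: 5
  J=24 → Machine 1 (load: 0+24=24)
  J=19 → Machine 2 (load: 0+19=19)
  J=9 → Machine 3 (load: 0+9=9)
  J=7 → Machine 4 (load: 0+7=7)
  J=7 → Machine 5 (load: 0+7=7)
Machine loads: [24, 19, 9, 7, 7]
Makespan = max = 24 time units


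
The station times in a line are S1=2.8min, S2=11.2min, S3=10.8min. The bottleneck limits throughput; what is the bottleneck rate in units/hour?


Bottleneck = longest station time
Station times: [2.8, 11.2, 10.8]
Max = 11.2 min
Rate = 60 / 11.2
= 5.36 units/hour (bottleneck: 11.2min)


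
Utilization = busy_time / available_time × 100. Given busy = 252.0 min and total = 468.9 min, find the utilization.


Utilization = busy / total × 100
= 252.0 / 468.9 × 100
= 53.7%


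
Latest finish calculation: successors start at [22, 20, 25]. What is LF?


LF = min of all successor start times
Successors start at: [22, 20, 25]
LF = min(22, 20, 25)
= 20


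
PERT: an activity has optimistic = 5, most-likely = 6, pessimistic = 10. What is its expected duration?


te = (o + 4m + p) / 6
= (5 + 4×6 + 10) / 6
= (5 + 24 + 10) / 6
= 39 / 6
= 6.50


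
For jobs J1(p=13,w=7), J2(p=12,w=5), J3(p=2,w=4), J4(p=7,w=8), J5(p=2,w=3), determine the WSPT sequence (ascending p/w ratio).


WSPT (Smith's rule): sort by p/w ascending
  J3: p/w = 2/4 = 0.500
  J5: p/w = 2/3 = 0.667
  J4: p/w = 7/8 = 0.875
  J1: p/w = 13/7 = 1.857
  J2: p/w = 12/5 = 2.400
Order: J3 → J5 → J4 → J1 → J2


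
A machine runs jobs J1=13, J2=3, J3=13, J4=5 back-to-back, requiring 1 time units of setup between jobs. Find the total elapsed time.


Makespan = Σ processing + (n-1) × setup
= (13 + 3 + 13 + 5) + (4-1)×1
= 34 + 3
= 37 time units


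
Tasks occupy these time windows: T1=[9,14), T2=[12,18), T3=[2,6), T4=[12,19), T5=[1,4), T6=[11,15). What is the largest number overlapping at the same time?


Check each time point for overlaps:
  t=12: 4 tasks active (T1, T2, T4, T6)
Max concurrent = 4


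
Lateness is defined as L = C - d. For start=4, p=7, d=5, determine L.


Completion = 4 + 7 = 11
Lateness = C - d = 11 - 5
= 6


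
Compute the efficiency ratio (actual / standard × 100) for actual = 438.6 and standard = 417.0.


Efficiency = (actual / standard) × 100
= (438.6 / 417.0) × 100
= 105.2%


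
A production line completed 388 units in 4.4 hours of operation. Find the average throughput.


Throughput = units / time
= 388 / 4.4
= 88.2 units/hour


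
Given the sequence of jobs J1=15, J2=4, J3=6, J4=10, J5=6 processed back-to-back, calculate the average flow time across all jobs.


Completion times:
  J1: completes at 15
  J2: completes at 19
  J3: completes at 25
  J4: completes at 35
  J5: completes at 41
Sum = 135
Average = 135/5
= 27.00


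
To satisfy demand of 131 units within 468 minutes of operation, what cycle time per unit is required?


Cycle time = available time / demand
= 468 / 131
= 3.57 min/unit


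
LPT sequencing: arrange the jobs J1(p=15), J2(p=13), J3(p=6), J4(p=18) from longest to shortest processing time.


LPT: sort by longest processing time first
  J4: p=18
  J1: p=15
  J2: p=13
  J3: p=6
Order: J4 → J1 → J2 → J3


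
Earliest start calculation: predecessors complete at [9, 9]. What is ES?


ES = max of all predecessor completion times
Predecessors: [9, 9]
ES = max(9, 9)
= 9


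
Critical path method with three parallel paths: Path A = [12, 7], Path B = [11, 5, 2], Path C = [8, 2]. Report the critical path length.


Path A: 12 + 7 = 19
Path B: 11 + 5 + 2 = 18
Path C: 8 + 2 = 10
Critical path = longest = max(19, 18, 10)
= 19 (Path A)


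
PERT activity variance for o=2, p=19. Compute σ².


σ² = ((p - o) / 6)² = (p - o)² / 36
= (19 - 2)² / 36
= 17² / 36
= 289 / 36
= 8.0278


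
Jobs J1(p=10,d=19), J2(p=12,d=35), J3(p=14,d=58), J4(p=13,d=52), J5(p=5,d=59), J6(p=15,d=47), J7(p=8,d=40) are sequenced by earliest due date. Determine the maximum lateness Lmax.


EDD order: J1 → J2 → J7 → J6 → J4 → J3 → J5
Completion and lateness:
  J1: C=10, d=19, L=10-19=-9
  J2: C=22, d=35, L=22-35=-13
  J7: C=30, d=40, L=30-40=-10
  J6: C=45, d=47, L=45-47=-2
  J4: C=58, d=52, L=58-52=6
  J3: C=72, d=58, L=72-58=14
  J5: C=77, d=59, L=77-59=18
Lmax = max(-9, -13, -10, -2, 6, 14, 18)
= 18


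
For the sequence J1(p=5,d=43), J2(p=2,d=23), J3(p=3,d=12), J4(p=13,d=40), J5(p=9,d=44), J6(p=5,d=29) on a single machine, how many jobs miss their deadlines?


Completion vs due date:
  J1: C=5, d=43 → on time
  J2: C=7, d=23 → on time
  J3: C=10, d=12 → on time
  J4: C=23, d=40 → on time
  J5: C=32, d=44 → on time
  J6: C=37, d=29 → TARDY
Tardy jobs: J6
Count = 1


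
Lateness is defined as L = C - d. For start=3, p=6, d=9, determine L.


Completion = 3 + 6 = 9
Lateness = C - d = 9 - 9
= 0


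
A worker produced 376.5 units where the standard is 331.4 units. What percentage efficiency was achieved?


Efficiency = (actual / standard) × 100
= (376.5 / 331.4) × 100
= 113.6%


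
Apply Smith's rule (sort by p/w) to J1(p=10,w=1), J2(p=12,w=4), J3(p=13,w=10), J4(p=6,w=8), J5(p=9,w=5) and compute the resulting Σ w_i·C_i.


WSPT order (by p/w): J4 → J3 → J5 → J2 → J1
  J4: C=6, w·C=8×6=48
  J3: C=19, w·C=10×19=190
  J5: C=28, w·C=5×28=140
  J2: C=40, w·C=4×40=160
  J1: C=50, w·C=1×50=50
Σ w·C = 588
= 588


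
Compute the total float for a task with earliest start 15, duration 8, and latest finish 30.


EF = ES + duration = 15 + 8 = 23
LS = LF - duration = 30 - 8 = 22
Total Float = LF - EF = 30 - 23
(or LS - ES = 22 - 15)
= 7


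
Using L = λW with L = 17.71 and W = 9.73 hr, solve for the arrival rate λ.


Little's law: L = λW → λ = L / W
= 17.71 / 9.73
= 1.82 per hour


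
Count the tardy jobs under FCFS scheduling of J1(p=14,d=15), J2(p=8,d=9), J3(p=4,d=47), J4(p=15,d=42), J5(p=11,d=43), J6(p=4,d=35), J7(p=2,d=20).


Completion vs due date:
  J1: C=14, d=15 → on time
  J2: C=22, d=9 → TARDY
  J3: C=26, d=47 → on time
  J4: C=41, d=42 → on time
  J5: C=52, d=43 → TARDY
  J6: C=56, d=35 → TARDY
  J7: C=58, d=20 → TARDY
Tardy jobs: J2, J5, J6, J7
Count = 4


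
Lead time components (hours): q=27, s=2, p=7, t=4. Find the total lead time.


Lead time = queue + setup + processing + transit
= 27 + 2 + 7 + 4
= 40 hours


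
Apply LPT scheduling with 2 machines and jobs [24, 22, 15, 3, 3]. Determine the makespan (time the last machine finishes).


Jobs (LPT sorted): [24, 22, 15, 3, 3]
Machines: 2
  J=24 → Machine 1 (load: 0+24=24)
  J=22 → Machine 2 (load: 0+22=22)
  J=15 → Machine 2 (load: 22+15=37)
  J=3 → Machine 1 (load: 24+3=27)
  J=3 → Machine 1 (load: 27+3=30)
Machine loads: [30, 37]
Makespan = max = 37 time units


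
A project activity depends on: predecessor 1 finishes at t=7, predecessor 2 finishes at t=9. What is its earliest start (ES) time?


ES = max of all predecessor completion times
Predecessors: [7, 9]
ES = max(7, 9)
= 9


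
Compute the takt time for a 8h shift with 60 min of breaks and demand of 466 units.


Available = 8×60 - 60 = 420 min
Takt time = 420 / 466
= 0.90 min/unit


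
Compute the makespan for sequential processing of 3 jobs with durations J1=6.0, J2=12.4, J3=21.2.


Sequential makespan: sum all processing times
= 6.0 + 12.4 + 21.2
= 39.6 time units


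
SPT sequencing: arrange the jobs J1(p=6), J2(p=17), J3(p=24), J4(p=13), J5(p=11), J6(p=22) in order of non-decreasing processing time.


SPT: sort by shortest processing time
  J1: p=6
  J5: p=11
  J4: p=13
  J2: p=17
  J6: p=22
  J3: p=24
Order: J1 → J5 → J4 → J2 → J6 → J3


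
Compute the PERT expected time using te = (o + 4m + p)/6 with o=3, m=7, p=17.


te = (o + 4m + p) / 6
= (3 + 4×7 + 17) / 6
= (3 + 28 + 17) / 6
= 48 / 6
= 8.00


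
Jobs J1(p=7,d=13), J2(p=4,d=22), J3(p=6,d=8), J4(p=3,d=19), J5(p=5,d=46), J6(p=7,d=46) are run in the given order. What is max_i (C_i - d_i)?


Lateness per job (L = C - d):
  J1: C=7, d=13, L=-6
  J2: C=11, d=22, L=-11
  J3: C=17, d=8, L=9
  J4: C=20, d=19, L=1
  J5: C=25, d=46, L=-21
  J6: C=32, d=46, L=-14
Lmax = max(-6, -11, 9, 1, -21, -14)
= 9


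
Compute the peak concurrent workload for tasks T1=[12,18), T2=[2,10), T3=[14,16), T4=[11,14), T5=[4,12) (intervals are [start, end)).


Check each time point for overlaps:
  t=4: 2 tasks active (T2, T5)
Max concurrent = 2


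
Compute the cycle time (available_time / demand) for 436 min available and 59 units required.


Cycle time = available time / demand
= 436 / 59
= 7.39 min/unit


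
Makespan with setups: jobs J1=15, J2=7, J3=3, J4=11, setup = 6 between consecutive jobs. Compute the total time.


Makespan = Σ processing + (n-1) × setup
= (15 + 7 + 3 + 11) + (4-1)×6
= 36 + 18
= 54 time units


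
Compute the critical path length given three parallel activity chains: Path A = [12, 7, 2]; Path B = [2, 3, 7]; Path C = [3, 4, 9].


Path A: 12 + 7 + 2 = 21
Path B: 2 + 3 + 7 = 12
Path C: 3 + 4 + 9 = 16
Critical path = longest = max(21, 12, 16)
= 21 (Path A)


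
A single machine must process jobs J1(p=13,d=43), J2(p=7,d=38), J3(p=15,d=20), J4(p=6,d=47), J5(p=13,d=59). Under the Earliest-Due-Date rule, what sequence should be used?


EDD: sort by earliest due date
  J3: d=20, p=15
  J2: d=38, p=7
  J1: d=43, p=13
  J4: d=47, p=6
  J5: d=59, p=13
Order: J3 → J2 → J1 → J4 → J5


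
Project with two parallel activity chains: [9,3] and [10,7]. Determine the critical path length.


Path A: 9 + 3 = 12
Path B: 10 + 7 = 17
Critical path = longest = max(12, 17)
= 17 (Path B)


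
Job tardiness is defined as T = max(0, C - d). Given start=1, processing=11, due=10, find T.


Completion = start + processing = 1 + 11 = 12
Tardiness = max(0, C - d) = max(0, 12 - 10)
= max(0, 2)
= 2


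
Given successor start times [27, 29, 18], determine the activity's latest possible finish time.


LF = min of all successor start times
Successors start at: [27, 29, 18]
LF = min(27, 29, 18)
= 18


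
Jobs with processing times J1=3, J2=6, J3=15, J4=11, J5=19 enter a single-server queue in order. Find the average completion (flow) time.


Completion times:
  J1: completes at 3
  J2: completes at 9
  J3: completes at 24
  J4: completes at 35
  J5: completes at 54
Sum = 125
Average = 125/5
= 25.00


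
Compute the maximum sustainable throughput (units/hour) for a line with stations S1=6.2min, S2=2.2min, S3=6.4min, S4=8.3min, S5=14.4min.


Bottleneck = longest station time
Station times: [6.2, 2.2, 6.4, 8.3, 14.4]
Max = 14.4 min
Rate = 60 / 14.4
= 4.17 units/hour (bottleneck: 14.4min)


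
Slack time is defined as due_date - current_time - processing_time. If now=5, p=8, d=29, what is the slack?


Slack = due - current_time - processing
= 29 - 5 - 8
= 16


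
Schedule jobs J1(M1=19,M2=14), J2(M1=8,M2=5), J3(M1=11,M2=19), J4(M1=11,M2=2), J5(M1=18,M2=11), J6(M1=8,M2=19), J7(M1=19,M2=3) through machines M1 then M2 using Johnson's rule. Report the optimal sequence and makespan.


Johnson's rule:
Group 1 (M1≤M2, sort by M1): ['J6', 'J3']
Group 2 (M1>M2, sort desc M2): ['J1', 'J5', 'J2', 'J7', 'J4']
Sequence: J6 → J3 → J1 → J5 → J2 → J7 → J4
Makespan calculation:
  J6: M1 done=8, M2 done=27
  J3: M1 done=19, M2 done=46
  J1: M1 done=38, M2 done=60
  J5: M1 done=56, M2 done=71
  J2: M1 done=64, M2 done=76
  J7: M1 done=83, M2 done=86
  J4: M1 done=94, M2 done=96
= Sequence: J6 → J3 → J1 → J5 → J2 → J7 → J4, Makespan: 96


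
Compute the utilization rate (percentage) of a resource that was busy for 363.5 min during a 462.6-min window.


Utilization = busy / total × 100
= 363.5 / 462.6 × 100
= 78.6%


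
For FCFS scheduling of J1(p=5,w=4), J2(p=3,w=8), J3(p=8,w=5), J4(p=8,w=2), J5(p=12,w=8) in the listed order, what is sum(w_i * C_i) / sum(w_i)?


Completion times:
  J1: C=5, w×C=4×5=20
  J2: C=8, w×C=8×8=64
  J3: C=16, w×C=5×16=80
  J4: C=24, w×C=2×24=48
  J5: C=36, w×C=8×36=288
Sum w×C = 500
Sum w = 27
Weighted avg = 500/27
= 18.52


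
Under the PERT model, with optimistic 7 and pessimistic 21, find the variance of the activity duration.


σ² = ((p - o) / 6)² = (p - o)² / 36
= (21 - 7)² / 36
= 14² / 36
= 196 / 36
= 5.4444


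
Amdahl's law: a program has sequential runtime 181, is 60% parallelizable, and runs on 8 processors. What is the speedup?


Amdahl's law: T_p = T × ((1-p) + p/N)
= 181 × ((1-0.6) + 0.6/8)
= 181 × (0.40 + 0.0750)
= 181 × 0.4750
= 85.98
Speedup = 181/85.98
= 2.11×


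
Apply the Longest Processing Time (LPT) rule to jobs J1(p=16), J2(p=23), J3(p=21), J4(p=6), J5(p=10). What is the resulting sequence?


LPT: sort by longest processing time first
  J2: p=23
  J3: p=21
  J1: p=16
  J5: p=10
  J4: p=6
Order: J2 → J3 → J1 → J5 → J4


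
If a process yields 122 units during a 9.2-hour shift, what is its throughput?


Throughput = units / time
= 122 / 9.2
= 13.3 units/hour


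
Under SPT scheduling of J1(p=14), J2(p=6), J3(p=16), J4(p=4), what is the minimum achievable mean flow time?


SPT order: J4 → J2 → J1 → J3
Completion times:
  J4: C=4
  J2: C=10
  J1: C=24
  J3: C=40
Sum = 78, n = 4
Mean flow = 78/4
= 19.50


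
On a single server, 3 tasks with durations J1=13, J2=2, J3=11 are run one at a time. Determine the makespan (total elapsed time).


Sequential makespan: sum all processing times
= 13 + 2 + 11
= 26 time units


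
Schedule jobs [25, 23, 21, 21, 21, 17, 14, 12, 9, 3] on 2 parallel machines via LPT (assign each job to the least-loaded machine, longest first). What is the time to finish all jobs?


Jobs (LPT sorted): [25, 23, 21, 21, 21, 17, 14, 12, 9, 3]
Machines: 2
  J=25 → Machine 1 (load: 0+25=25)
  J=23 → Machine 2 (load: 0+23=23)
  J=21 → Machine 2 (load: 23+21=44)
  J=21 → Machine 1 (load: 25+21=46)
  J=21 → Machine 2 (load: 44+21=65)
  J=17 → Machine 1 (load: 46+17=63)
  J=14 → Machine 1 (load: 63+14=77)
  J=12 → Machine 2 (load: 65+12=77)
  J=9 → Machine 1 (load: 77+9=86)
  J=3 → Machine 2 (load: 77+3=80)
Machine loads: [86, 80]
Makespan = max = 86 time units


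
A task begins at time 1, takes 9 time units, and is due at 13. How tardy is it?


Completion = start + processing = 1 + 9 = 10
Tardiness = max(0, C - d) = max(0, 10 - 13)
= max(0, -3)
= 0


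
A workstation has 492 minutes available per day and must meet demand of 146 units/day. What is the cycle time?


Cycle time = available time / demand
= 492 / 146
= 3.37 min/unit


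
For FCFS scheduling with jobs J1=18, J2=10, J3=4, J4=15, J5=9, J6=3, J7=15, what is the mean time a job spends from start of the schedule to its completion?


Completion times:
  J1: completes at 18
  J2: completes at 28
  J3: completes at 32
  J4: completes at 47
  J5: completes at 56
  J6: completes at 59
  J7: completes at 74
Sum = 314
Average = 314/7
= 44.86


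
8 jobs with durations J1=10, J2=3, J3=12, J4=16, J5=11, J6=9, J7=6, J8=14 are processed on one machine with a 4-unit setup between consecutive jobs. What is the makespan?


Makespan = Σ processing + (n-1) × setup
= (10 + 3 + 12 + 16 + 11 + 9 + 6 + 14) + (8-1)×4
= 81 + 28
= 109 time units


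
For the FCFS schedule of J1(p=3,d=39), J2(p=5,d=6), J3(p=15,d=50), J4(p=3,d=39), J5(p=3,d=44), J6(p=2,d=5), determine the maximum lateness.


Lateness per job (L = C - d):
  J1: C=3, d=39, L=-36
  J2: C=8, d=6, L=2
  J3: C=23, d=50, L=-27
  J4: C=26, d=39, L=-13
  J5: C=29, d=44, L=-15
  J6: C=31, d=5, L=26
Lmax = max(-36, 2, -27, -13, -15, 26)
= 26


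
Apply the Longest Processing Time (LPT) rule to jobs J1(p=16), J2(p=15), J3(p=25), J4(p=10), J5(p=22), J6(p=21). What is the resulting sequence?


LPT: sort by longest processing time first
  J3: p=25
  J5: p=22
  J6: p=21
  J1: p=16
  J2: p=15
  J4: p=10
Order: J3 → J5 → J6 → J1 → J2 → J4


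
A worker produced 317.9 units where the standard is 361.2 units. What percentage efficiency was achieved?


Efficiency = (actual / standard) × 100
= (317.9 / 361.2) × 100
= 88.0%


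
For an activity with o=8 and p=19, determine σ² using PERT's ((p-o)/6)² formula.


σ² = ((p - o) / 6)² = (p - o)² / 36
= (19 - 8)² / 36
= 11² / 36
= 121 / 36
= 3.3611


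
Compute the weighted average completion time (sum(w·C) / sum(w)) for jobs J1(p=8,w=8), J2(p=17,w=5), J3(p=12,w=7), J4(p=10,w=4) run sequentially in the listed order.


Completion times:
  J1: C=8, w×C=8×8=64
  J2: C=25, w×C=5×25=125
  J3: C=37, w×C=7×37=259
  J4: C=47, w×C=4×47=188
Sum w×C = 636
Sum w = 24
Weighted avg = 636/24
= 26.50


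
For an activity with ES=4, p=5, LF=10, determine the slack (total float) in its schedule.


EF = ES + duration = 4 + 5 = 9
LS = LF - duration = 10 - 5 = 5
Total Float = LF - EF = 10 - 9
(or LS - ES = 5 - 4)
= 1


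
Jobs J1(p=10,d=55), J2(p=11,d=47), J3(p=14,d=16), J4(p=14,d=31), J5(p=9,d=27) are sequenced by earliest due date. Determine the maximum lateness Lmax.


EDD order: J3 → J5 → J4 → J2 → J1
Completion and lateness:
  J3: C=14, d=16, L=14-16=-2
  J5: C=23, d=27, L=23-27=-4
  J4: C=37, d=31, L=37-31=6
  J2: C=48, d=47, L=48-47=1
  J1: C=58, d=55, L=58-55=3
Lmax = max(-2, -4, 6, 1, 3)
= 6


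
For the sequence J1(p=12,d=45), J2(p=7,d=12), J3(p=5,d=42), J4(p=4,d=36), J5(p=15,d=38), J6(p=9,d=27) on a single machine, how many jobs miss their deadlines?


Completion vs due date:
  J1: C=12, d=45 → on time
  J2: C=19, d=12 → TARDY
  J3: C=24, d=42 → on time
  J4: C=28, d=36 → on time
  J5: C=43, d=38 → TARDY
  J6: C=52, d=27 → TARDY
Tardy jobs: J2, J5, J6
Count = 3


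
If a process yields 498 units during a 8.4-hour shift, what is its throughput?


Throughput = units / time
= 498 / 8.4
= 59.3 units/hour


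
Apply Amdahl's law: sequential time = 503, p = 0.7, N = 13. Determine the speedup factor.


Amdahl's law: T_p = T × ((1-p) + p/N)
= 503 × ((1-0.7) + 0.7/13)
= 503 × (0.30 + 0.0538)
= 503 × 0.3538
= 177.98
Speedup = 503/177.98
= 2.83×


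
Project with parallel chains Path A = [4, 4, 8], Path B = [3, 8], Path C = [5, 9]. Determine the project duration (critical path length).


Path A: 4 + 4 + 8 = 16
Path B: 3 + 8 = 11
Path C: 5 + 9 = 14
Critical path = longest = max(16, 11, 14)
= 16 (Path A)


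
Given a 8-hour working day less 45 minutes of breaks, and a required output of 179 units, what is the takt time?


Available = 8×60 - 45 = 435 min
Takt time = 435 / 179
= 2.43 min/unit


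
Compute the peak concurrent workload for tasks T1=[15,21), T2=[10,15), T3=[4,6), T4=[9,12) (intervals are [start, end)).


Check each time point for overlaps:
  t=10: 2 tasks active (T2, T4)
Max concurrent = 2


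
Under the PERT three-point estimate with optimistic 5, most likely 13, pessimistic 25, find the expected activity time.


te = (o + 4m + p) / 6
= (5 + 4×13 + 25) / 6
= (5 + 52 + 25) / 6
= 82 / 6
= 13.67


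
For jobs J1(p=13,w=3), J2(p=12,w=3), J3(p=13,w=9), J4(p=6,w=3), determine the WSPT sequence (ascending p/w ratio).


WSPT (Smith's rule): sort by p/w ascending
  J3: p/w = 13/9 = 1.444
  J4: p/w = 6/3 = 2.000
  J2: p/w = 12/3 = 4.000
  J1: p/w = 13/3 = 4.333
Order: J3 → J4 → J2 → J1


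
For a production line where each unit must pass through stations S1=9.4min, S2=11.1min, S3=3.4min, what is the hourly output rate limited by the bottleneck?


Bottleneck = longest station time
Station times: [9.4, 11.1, 3.4]
Max = 11.1 min
Rate = 60 / 11.1
= 5.41 units/hour (bottleneck: 11.1min)


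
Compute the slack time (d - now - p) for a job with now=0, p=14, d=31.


Slack = due - current_time - processing
= 31 - 0 - 14
= 17


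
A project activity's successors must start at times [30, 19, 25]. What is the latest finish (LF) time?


LF = min of all successor start times
Successors start at: [30, 19, 25]
LF = min(30, 19, 25)
= 19


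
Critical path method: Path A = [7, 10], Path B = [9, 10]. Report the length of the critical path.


Path A: 7 + 10 = 17
Path B: 9 + 10 = 19
Critical path = longest = max(17, 19)
= 19 (Path B)


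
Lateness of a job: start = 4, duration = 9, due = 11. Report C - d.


Completion = 4 + 9 = 13
Lateness = C - d = 13 - 11
= 2


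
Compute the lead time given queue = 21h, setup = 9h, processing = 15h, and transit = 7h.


Lead time = queue + setup + processing + transit
= 21 + 9 + 15 + 7
= 52 hours


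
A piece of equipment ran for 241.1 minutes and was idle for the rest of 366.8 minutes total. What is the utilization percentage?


Utilization = busy / total × 100
= 241.1 / 366.8 × 100
= 65.7%


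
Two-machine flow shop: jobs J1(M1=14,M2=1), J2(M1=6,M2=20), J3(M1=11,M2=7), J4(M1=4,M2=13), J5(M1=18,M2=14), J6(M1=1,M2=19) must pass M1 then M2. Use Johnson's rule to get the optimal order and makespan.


Johnson's rule:
Group 1 (M1≤M2, sort by M1): ['J6', 'J4', 'J2']
Group 2 (M1>M2, sort desc M2): ['J5', 'J3', 'J1']
Sequence: J6 → J4 → J2 → J5 → J3 → J1
Makespan calculation:
  J6: M1 done=1, M2 done=20
  J4: M1 done=5, M2 done=33
  J2: M1 done=11, M2 done=53
  J5: M1 done=29, M2 done=67
  J3: M1 done=40, M2 done=74
  J1: M1 done=54, M2 done=75
= Sequence: J6 → J4 → J2 → J5 → J3 → J1, Makespan: 75


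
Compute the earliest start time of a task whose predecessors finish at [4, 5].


ES = max of all predecessor completion times
Predecessors: [4, 5]
ES = max(4, 5)
= 5


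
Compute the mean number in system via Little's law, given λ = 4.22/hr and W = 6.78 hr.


Little's law: L = λ × W
= 4.22 × 6.78
= 28.61


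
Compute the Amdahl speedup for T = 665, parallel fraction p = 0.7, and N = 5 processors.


Amdahl's law: T_p = T × ((1-p) + p/N)
= 665 × ((1-0.7) + 0.7/5)
= 665 × (0.30 + 0.1400)
= 665 × 0.4400
= 292.60
Speedup = 665/292.60
= 2.27×


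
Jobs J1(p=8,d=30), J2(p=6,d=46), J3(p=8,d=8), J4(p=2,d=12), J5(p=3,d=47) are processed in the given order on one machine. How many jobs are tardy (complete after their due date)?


Completion vs due date:
  J1: C=8, d=30 → on time
  J2: C=14, d=46 → on time
  J3: C=22, d=8 → TARDY
  J4: C=24, d=12 → TARDY
  J5: C=27, d=47 → on time
Tardy jobs: J3, J4
Count = 2


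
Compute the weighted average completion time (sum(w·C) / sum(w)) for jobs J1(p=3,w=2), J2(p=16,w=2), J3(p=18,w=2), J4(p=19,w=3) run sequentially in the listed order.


Completion times:
  J1: C=3, w×C=2×3=6
  J2: C=19, w×C=2×19=38
  J3: C=37, w×C=2×37=74
  J4: C=56, w×C=3×56=168
Sum w×C = 286
Sum w = 9
Weighted avg = 286/9
= 31.78


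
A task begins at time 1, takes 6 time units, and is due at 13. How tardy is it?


Completion = start + processing = 1 + 6 = 7
Tardiness = max(0, C - d) = max(0, 7 - 13)
= max(0, -6)
= 0


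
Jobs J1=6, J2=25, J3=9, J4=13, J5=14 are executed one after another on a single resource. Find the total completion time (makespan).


Sequential makespan: sum all processing times
= 6 + 25 + 9 + 13 + 14
= 67 time units


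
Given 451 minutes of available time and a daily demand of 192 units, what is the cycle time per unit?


Cycle time = available time / demand
= 451 / 192
= 2.35 min/unit


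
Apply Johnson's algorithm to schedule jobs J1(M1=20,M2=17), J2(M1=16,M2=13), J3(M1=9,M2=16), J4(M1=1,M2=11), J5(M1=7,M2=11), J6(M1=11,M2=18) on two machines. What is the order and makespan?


Johnson's rule:
Group 1 (M1≤M2, sort by M1): ['J4', 'J5', 'J3', 'J6']
Group 2 (M1>M2, sort desc M2): ['J1', 'J2']
Sequence: J4 → J5 → J3 → J6 → J1 → J2
Makespan calculation:
  J4: M1 done=1, M2 done=12
  J5: M1 done=8, M2 done=23
  J3: M1 done=17, M2 done=39
  J6: M1 done=28, M2 done=57
  J1: M1 done=48, M2 done=74
  J2: M1 done=64, M2 done=87
= Sequence: J4 → J5 → J3 → J6 → J1 → J2, Makespan: 87


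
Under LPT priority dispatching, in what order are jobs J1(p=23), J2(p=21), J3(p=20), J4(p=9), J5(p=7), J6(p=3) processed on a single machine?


LPT: sort by longest processing time first
  J1: p=23
  J2: p=21
  J3: p=20
  J4: p=9
  J5: p=7
  J6: p=3
Order: J1 → J2 → J3 → J4 → J5 → J6


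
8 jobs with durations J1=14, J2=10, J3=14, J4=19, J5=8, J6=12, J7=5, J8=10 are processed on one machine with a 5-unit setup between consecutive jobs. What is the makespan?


Makespan = Σ processing + (n-1) × setup
= (14 + 10 + 14 + 19 + 8 + 12 + 5 + 10) + (8-1)×5
= 92 + 35
= 127 time units


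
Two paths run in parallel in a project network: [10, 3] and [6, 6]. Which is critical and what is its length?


Path A: 10 + 3 = 13
Path B: 6 + 6 = 12
Critical path = longest = max(13, 12)
= 13 (Path A)


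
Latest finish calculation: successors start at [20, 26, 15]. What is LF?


LF = min of all successor start times
Successors start at: [20, 26, 15]
LF = min(20, 26, 15)
= 15


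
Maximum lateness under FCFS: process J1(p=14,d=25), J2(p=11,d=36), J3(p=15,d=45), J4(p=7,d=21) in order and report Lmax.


Lateness per job (L = C - d):
  J1: C=14, d=25, L=-11
  J2: C=25, d=36, L=-11
  J3: C=40, d=45, L=-5
  J4: C=47, d=21, L=26
Lmax = max(-11, -11, -5, 26)
= 26


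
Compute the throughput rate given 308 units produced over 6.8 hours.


Throughput = units / time
= 308 / 6.8
= 45.3 units/hour


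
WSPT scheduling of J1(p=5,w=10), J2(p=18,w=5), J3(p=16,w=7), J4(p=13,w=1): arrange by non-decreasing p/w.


WSPT (Smith's rule): sort by p/w ascending
  J1: p/w = 5/10 = 0.500
  J3: p/w = 16/7 = 2.286
  J2: p/w = 18/5 = 3.600
  J4: p/w = 13/1 = 13.000
Order: J1 → J3 → J2 → J4


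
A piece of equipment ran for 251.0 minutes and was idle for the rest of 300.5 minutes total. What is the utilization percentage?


Utilization = busy / total × 100
= 251.0 / 300.5 × 100
= 83.5%


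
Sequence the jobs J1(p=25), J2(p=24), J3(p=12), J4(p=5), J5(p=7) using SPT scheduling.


SPT: sort by shortest processing time
  J4: p=5
  J5: p=7
  J3: p=12
  J2: p=24
  J1: p=25
Order: J4 → J5 → J3 → J2 → J1


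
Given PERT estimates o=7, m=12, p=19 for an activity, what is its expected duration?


te = (o + 4m + p) / 6
= (7 + 4×12 + 19) / 6
= (7 + 48 + 19) / 6
= 74 / 6
= 12.33


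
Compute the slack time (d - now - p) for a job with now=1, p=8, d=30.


Slack = due - current_time - processing
= 30 - 1 - 8
= 21


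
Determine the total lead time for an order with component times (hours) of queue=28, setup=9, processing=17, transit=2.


Lead time = queue + setup + processing + transit
= 28 + 9 + 17 + 2
= 56 hours


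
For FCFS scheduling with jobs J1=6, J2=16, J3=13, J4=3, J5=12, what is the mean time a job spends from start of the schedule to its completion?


Completion times:
  J1: completes at 6
  J2: completes at 22
  J3: completes at 35
  J4: completes at 38
  J5: completes at 50
Sum = 151
Average = 151/5
= 30.20


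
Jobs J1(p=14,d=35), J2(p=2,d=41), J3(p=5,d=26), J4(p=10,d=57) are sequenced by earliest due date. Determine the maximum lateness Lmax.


EDD order: J3 → J1 → J2 → J4
Completion and lateness:
  J3: C=5, d=26, L=5-26=-21
  J1: C=19, d=35, L=19-35=-16
  J2: C=21, d=41, L=21-41=-20
  J4: C=31, d=57, L=31-57=-26
Lmax = max(-21, -16, -20, -26)
= -16


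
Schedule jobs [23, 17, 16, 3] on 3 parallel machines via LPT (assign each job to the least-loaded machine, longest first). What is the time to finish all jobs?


Jobs (LPT sorted): [23, 17, 16, 3]
Machines: 3
  J=23 → Machine 1 (load: 0+23=23)
  J=17 → Machine 2 (load: 0+17=17)
  J=16 → Machine 3 (load: 0+16=16)
  J=3 → Machine 3 (load: 16+3=19)
Machine loads: [23, 17, 19]
Makespan = max = 23 time units


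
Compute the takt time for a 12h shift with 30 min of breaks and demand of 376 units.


Available = 12×60 - 30 = 690 min
Takt time = 690 / 376
= 1.84 min/unit


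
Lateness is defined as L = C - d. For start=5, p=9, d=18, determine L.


Completion = 5 + 9 = 14
Lateness = C - d = 14 - 18
= -4


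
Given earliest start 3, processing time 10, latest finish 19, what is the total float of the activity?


EF = ES + duration = 3 + 10 = 13
LS = LF - duration = 19 - 10 = 9
Total Float = LF - EF = 19 - 13
(or LS - ES = 9 - 3)
= 6


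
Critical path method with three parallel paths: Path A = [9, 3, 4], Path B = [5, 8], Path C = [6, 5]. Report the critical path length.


Path A: 9 + 3 + 4 = 16
Path B: 5 + 8 = 13
Path C: 6 + 5 = 11
Critical path = longest = max(16, 13, 11)
= 16 (Path A)


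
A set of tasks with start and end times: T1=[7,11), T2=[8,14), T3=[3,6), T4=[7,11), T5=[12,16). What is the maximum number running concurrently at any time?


Check each time point for overlaps:
  t=8: 3 tasks active (T1, T2, T4)
Max concurrent = 3


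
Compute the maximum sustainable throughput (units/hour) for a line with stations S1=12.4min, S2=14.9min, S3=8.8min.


Bottleneck = longest station time
Station times: [12.4, 14.9, 8.8]
Max = 14.9 min
Rate = 60 / 14.9
= 4.03 units/hour (bottleneck: 14.9min)


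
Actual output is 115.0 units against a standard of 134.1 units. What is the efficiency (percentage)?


Efficiency = (actual / standard) × 100
= (115.0 / 134.1) × 100
= 85.8%


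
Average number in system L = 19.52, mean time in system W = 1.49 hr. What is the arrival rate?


Little's law: L = λW → λ = L / W
= 19.52 / 1.49
= 13.10 per hour


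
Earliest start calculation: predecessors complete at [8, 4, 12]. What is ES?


ES = max of all predecessor completion times
Predecessors: [8, 4, 12]
ES = max(8, 4, 12)
= 12


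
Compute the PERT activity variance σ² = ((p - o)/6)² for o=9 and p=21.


σ² = ((p - o) / 6)² = (p - o)² / 36
= (21 - 9)² / 36
= 12² / 36
= 144 / 36
= 4.0000


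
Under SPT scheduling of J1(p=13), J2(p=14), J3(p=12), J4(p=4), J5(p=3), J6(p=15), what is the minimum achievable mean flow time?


SPT order: J5 → J4 → J3 → J1 → J2 → J6
Completion times:
  J5: C=3
  J4: C=7
  J3: C=19
  J1: C=32
  J2: C=46
  J6: C=61
Sum = 168, n = 6
Mean flow = 168/6
= 28.00


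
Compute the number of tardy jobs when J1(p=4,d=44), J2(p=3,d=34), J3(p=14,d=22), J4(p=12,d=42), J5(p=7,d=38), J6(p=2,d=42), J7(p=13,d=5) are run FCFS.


Completion vs due date:
  J1: C=4, d=44 → on time
  J2: C=7, d=34 → on time
  J3: C=21, d=22 → on time
  J4: C=33, d=42 → on time
  J5: C=40, d=38 → TARDY
  J6: C=42, d=42 → on time
  J7: C=55, d=5 → TARDY
Tardy jobs: J5, J7
Count = 2


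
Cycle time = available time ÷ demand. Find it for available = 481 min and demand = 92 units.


Cycle time = available time / demand
= 481 / 92
= 5.23 min/unit


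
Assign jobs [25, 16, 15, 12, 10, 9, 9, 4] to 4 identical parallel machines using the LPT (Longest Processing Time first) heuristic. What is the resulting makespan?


Jobs (LPT sorted): [25, 16, 15, 12, 10, 9, 9, 4]
Machines: 4
  J=25 → Machine 1 (load: 0+25=25)
  J=16 → Machine 2 (load: 0+16=16)
  J=15 → Machine 3 (load: 0+15=15)
  J=12 → Machine 4 (load: 0+12=12)
  J=10 → Machine 4 (load: 12+10=22)
  J=9 → Machine 3 (load: 15+9=24)
  J=9 → Machine 2 (load: 16+9=25)
  J=4 → Machine 4 (load: 22+4=26)
Machine loads: [25, 25, 24, 26]
Makespan = max = 26 time units


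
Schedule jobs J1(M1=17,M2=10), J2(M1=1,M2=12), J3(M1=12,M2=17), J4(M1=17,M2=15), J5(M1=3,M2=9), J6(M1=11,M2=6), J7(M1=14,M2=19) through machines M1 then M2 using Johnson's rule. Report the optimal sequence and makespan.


Johnson's rule:
Group 1 (M1≤M2, sort by M1): ['J2', 'J5', 'J3', 'J7']
Group 2 (M1>M2, sort desc M2): ['J4', 'J1', 'J6']
Sequence: J2 → J5 → J3 → J7 → J4 → J1 → J6
Makespan calculation:
  J2: M1 done=1, M2 done=13
  J5: M1 done=4, M2 done=22
  J3: M1 done=16, M2 done=39
  J7: M1 done=30, M2 done=58
  J4: M1 done=47, M2 done=73
  J1: M1 done=64, M2 done=83
  J6: M1 done=75, M2 done=89
= Sequence: J2 → J5 → J3 → J7 → J4 → J1 → J6, Makespan: 89


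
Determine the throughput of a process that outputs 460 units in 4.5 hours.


Throughput = units / time
= 460 / 4.5
= 102.2 units/hour


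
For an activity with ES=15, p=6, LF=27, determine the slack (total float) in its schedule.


EF = ES + duration = 15 + 6 = 21
LS = LF - duration = 27 - 6 = 21
Total Float = LF - EF = 27 - 21
(or LS - ES = 21 - 15)
= 6
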